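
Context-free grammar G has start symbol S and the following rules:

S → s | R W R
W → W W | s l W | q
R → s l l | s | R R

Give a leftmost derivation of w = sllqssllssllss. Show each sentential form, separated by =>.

S => RWR => sllWR => sllqR => sllqRR => sllqRRR => sllqsRR => sllqsRRR => sllqsRRRR => sllqsRRRRR => sllqssllRRRR => sllqssllsRRR => sllqssllssllRR => sllqssllssllsR => sllqssllssllss

S => RWR   [S → R W R]
RWR => sllWR   [R → s l l]
sllWR => sllqR   [W → q]
sllqR => sllqRR   [R → R R]
sllqRR => sllqRRR   [R → R R]
sllqRRR => sllqsRR   [R → s]
sllqsRR => sllqsRRR   [R → R R]
sllqsRRR => sllqsRRRR   [R → R R]
sllqsRRRR => sllqsRRRRR   [R → R R]
sllqsRRRRR => sllqssllRRRR   [R → s l l]
sllqssllRRRR => sllqssllsRRR   [R → s]
sllqssllsRRR => sllqssllssllRR   [R → s l l]
sllqssllssllRR => sllqssllssllsR   [R → s]
sllqssllssllsR => sllqssllssllss   [R → s]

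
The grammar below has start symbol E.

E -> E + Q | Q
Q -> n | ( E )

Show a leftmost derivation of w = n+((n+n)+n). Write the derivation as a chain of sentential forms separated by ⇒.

E ⇒ E+Q ⇒ Q+Q ⇒ n+Q ⇒ n+(E) ⇒ n+(E+Q) ⇒ n+(Q+Q) ⇒ n+((E)+Q) ⇒ n+((E+Q)+Q) ⇒ n+((Q+Q)+Q) ⇒ n+((n+Q)+Q) ⇒ n+((n+n)+Q) ⇒ n+((n+n)+n)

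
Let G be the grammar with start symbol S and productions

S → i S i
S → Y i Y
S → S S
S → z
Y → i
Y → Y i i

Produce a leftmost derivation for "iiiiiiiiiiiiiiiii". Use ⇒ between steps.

S ⇒ iSi   [S → i S i]
iSi ⇒ iYiYi   [S → Y i Y]
iYiYi ⇒ iYiiiYi   [Y → Y i i]
iYiiiYi ⇒ iYiiiiiYi   [Y → Y i i]
iYiiiiiYi ⇒ iiiiiiiYi   [Y → i]
iiiiiiiYi ⇒ iiiiiiiYiii   [Y → Y i i]
iiiiiiiYiii ⇒ iiiiiiiYiiiii   [Y → Y i i]
iiiiiiiYiiiii ⇒ iiiiiiiYiiiiiii   [Y → Y i i]
iiiiiiiYiiiiiii ⇒ iiiiiiiYiiiiiiiii   [Y → Y i i]
iiiiiiiYiiiiiiiii ⇒ iiiiiiiiiiiiiiiii   [Y → i]

S ⇒ iSi ⇒ iYiYi ⇒ iYiiiYi ⇒ iYiiiiiYi ⇒ iiiiiiiYi ⇒ iiiiiiiYiii ⇒ iiiiiiiYiiiii ⇒ iiiiiiiYiiiiiii ⇒ iiiiiiiYiiiiiiiii ⇒ iiiiiiiiiiiiiiiii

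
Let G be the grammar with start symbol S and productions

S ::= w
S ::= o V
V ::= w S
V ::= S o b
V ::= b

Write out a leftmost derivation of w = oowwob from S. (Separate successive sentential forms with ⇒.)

S ⇒ oV ⇒ oSob ⇒ ooVob ⇒ oowSob ⇒ oowwob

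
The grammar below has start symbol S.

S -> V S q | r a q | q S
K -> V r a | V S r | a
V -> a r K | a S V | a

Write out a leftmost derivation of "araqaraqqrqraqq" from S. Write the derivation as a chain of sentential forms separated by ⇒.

S ⇒ VSq   [S -> V S q]
VSq ⇒ arKSq   [V -> a r K]
arKSq ⇒ arVSrSq   [K -> V S r]
arVSrSq ⇒ araSrSq   [V -> a]
araSrSq ⇒ araqSrSq   [S -> q S]
araqSrSq ⇒ araqVSqrSq   [S -> V S q]
araqVSqrSq ⇒ araqaSqrSq   [V -> a]
araqaSqrSq ⇒ araqaraqqrSq   [S -> r a q]
araqaraqqrSq ⇒ araqaraqqrqSq   [S -> q S]
araqaraqqrqSq ⇒ araqaraqqrqraqq   [S -> r a q]

S ⇒ VSq ⇒ arKSq ⇒ arVSrSq ⇒ araSrSq ⇒ araqSrSq ⇒ araqVSqrSq ⇒ araqaSqrSq ⇒ araqaraqqrSq ⇒ araqaraqqrqSq ⇒ araqaraqqrqraqq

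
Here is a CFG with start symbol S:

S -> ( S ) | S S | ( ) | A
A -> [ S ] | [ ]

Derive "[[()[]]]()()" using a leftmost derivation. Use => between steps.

S => SS   [S -> S S]
SS => SSS   [S -> S S]
SSS => ASS   [S -> A]
ASS => [S]SS   [A -> [ S ]]
[S]SS => [A]SS   [S -> A]
[A]SS => [[S]]SS   [A -> [ S ]]
[[S]]SS => [[SS]]SS   [S -> S S]
[[SS]]SS => [[()S]]SS   [S -> ( )]
[[()S]]SS => [[()A]]SS   [S -> A]
[[()A]]SS => [[()[]]]SS   [A -> [ ]]
[[()[]]]SS => [[()[]]]()S   [S -> ( )]
[[()[]]]()S => [[()[]]]()()   [S -> ( )]

S => SS => SSS => ASS => [S]SS => [A]SS => [[S]]SS => [[SS]]SS => [[()S]]SS => [[()A]]SS => [[()[]]]SS => [[()[]]]()S => [[()[]]]()()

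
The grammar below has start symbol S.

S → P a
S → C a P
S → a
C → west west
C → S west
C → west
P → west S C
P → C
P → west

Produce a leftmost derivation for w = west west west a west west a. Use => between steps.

S => P a => west S C a => west C a P C a => west west west a P C a => west west west a C C a => west west west a west C a => west west west a west west a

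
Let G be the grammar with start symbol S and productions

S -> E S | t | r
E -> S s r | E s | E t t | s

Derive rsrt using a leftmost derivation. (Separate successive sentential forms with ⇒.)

S ⇒ ES   [S -> E S]
ES ⇒ SsrS   [E -> S s r]
SsrS ⇒ rsrS   [S -> r]
rsrS ⇒ rsrt   [S -> t]

S ⇒ ES ⇒ SsrS ⇒ rsrS ⇒ rsrt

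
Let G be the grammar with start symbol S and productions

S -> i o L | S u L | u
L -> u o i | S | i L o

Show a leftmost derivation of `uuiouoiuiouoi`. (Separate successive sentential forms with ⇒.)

S ⇒ SuL ⇒ SuLuL ⇒ uuLuL ⇒ uuSuL ⇒ uuioLuL ⇒ uuiouoiuL ⇒ uuiouoiuS ⇒ uuiouoiuioL ⇒ uuiouoiuiouoi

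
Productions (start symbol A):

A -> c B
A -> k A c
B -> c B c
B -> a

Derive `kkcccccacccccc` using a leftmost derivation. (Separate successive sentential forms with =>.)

A => kAc => kkAcc => kkcBcc => kkccBccc => kkcccBcccc => kkccccBccccc => kkcccccBcccccc => kkcccccacccccc

A => kAc   [A -> k A c]
kAc => kkAcc   [A -> k A c]
kkAcc => kkcBcc   [A -> c B]
kkcBcc => kkccBccc   [B -> c B c]
kkccBccc => kkcccBcccc   [B -> c B c]
kkcccBcccc => kkccccBccccc   [B -> c B c]
kkccccBccccc => kkcccccBcccccc   [B -> c B c]
kkcccccBcccccc => kkcccccacccccc   [B -> a]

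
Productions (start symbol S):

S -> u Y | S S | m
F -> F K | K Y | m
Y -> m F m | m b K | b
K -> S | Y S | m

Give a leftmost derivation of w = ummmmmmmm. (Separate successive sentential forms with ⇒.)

S ⇒ uY   [S -> u Y]
uY ⇒ umFm   [Y -> m F m]
umFm ⇒ umFKm   [F -> F K]
umFKm ⇒ ummKm   [F -> m]
ummKm ⇒ ummYSm   [K -> Y S]
ummYSm ⇒ ummmFmSm   [Y -> m F m]
ummmFmSm ⇒ ummmFKmSm   [F -> F K]
ummmFKmSm ⇒ ummmmKmSm   [F -> m]
ummmmKmSm ⇒ ummmmmmSm   [K -> m]
ummmmmmSm ⇒ ummmmmmmm   [S -> m]

S⇒uY⇒umFm⇒umFKm⇒ummKm⇒ummYSm⇒ummmFmSm⇒ummmFKmSm⇒ummmmKmSm⇒ummmmmmSm⇒ummmmmmmm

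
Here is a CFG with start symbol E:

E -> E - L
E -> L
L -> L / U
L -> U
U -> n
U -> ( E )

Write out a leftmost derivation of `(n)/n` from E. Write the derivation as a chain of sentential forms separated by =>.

E => L => L/U => U/U => (E)/U => (L)/U => (U)/U => (n)/U => (n)/n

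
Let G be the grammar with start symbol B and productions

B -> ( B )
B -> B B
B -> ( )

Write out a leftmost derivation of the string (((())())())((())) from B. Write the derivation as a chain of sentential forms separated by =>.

B=>BB=>(B)B=>(BB)B=>((B)B)B=>((BB)B)B=>(((B)B)B)B=>(((())B)B)B=>(((())())B)B=>(((())())())B=>(((())())())(B)=>(((())())())((B))=>(((())())())((()))

B => BB   [B -> B B]
BB => (B)B   [B -> ( B )]
(B)B => (BB)B   [B -> B B]
(BB)B => ((B)B)B   [B -> ( B )]
((B)B)B => ((BB)B)B   [B -> B B]
((BB)B)B => (((B)B)B)B   [B -> ( B )]
(((B)B)B)B => (((())B)B)B   [B -> ( )]
(((())B)B)B => (((())())B)B   [B -> ( )]
(((())())B)B => (((())())())B   [B -> ( )]
(((())())())B => (((())())())(B)   [B -> ( B )]
(((())())())(B) => (((())())())((B))   [B -> ( B )]
(((())())())((B)) => (((())())())((()))   [B -> ( )]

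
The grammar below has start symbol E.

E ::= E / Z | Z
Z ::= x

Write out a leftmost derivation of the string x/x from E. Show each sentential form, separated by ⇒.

E ⇒ E/Z   [E ::= E / Z]
E/Z ⇒ Z/Z   [E ::= Z]
Z/Z ⇒ x/Z   [Z ::= x]
x/Z ⇒ x/x   [Z ::= x]

E ⇒ E/Z ⇒ Z/Z ⇒ x/Z ⇒ x/x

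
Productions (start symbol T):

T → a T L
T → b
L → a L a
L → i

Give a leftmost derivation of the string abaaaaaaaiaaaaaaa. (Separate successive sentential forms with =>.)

T => aTL   [T → a T L]
aTL => abL   [T → b]
abL => abaLa   [L → a L a]
abaLa => abaaLaa   [L → a L a]
abaaLaa => abaaaLaaa   [L → a L a]
abaaaLaaa => abaaaaLaaaa   [L → a L a]
abaaaaLaaaa => abaaaaaLaaaaa   [L → a L a]
abaaaaaLaaaaa => abaaaaaaLaaaaaa   [L → a L a]
abaaaaaaLaaaaaa => abaaaaaaaLaaaaaaa   [L → a L a]
abaaaaaaaLaaaaaaa => abaaaaaaaiaaaaaaa   [L → i]

T => aTL => abL => abaLa => abaaLaa => abaaaLaaa => abaaaaLaaaa => abaaaaaLaaaaa => abaaaaaaLaaaaaa => abaaaaaaaLaaaaaaa => abaaaaaaaiaaaaaaa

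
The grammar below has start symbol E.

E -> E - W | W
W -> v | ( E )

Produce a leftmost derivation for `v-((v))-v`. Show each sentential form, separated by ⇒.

E ⇒ E-W ⇒ E-W-W ⇒ W-W-W ⇒ v-W-W ⇒ v-(E)-W ⇒ v-(W)-W ⇒ v-((E))-W ⇒ v-((W))-W ⇒ v-((v))-W ⇒ v-((v))-v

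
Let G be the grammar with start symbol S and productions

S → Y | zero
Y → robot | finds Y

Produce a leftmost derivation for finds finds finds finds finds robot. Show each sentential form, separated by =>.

S => Y   [S → Y]
Y => finds Y   [Y → finds Y]
finds Y => finds finds Y   [Y → finds Y]
finds finds Y => finds finds finds Y   [Y → finds Y]
finds finds finds Y => finds finds finds finds Y   [Y → finds Y]
finds finds finds finds Y => finds finds finds finds finds Y   [Y → finds Y]
finds finds finds finds finds Y => finds finds finds finds finds robot   [Y → robot]

S => Y => finds Y => finds finds Y => finds finds finds Y => finds finds finds finds Y => finds finds finds finds finds Y => finds finds finds finds finds robot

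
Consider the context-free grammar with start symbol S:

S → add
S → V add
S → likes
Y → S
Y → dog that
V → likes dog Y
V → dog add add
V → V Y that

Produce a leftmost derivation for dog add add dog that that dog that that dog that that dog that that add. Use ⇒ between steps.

S ⇒ V add ⇒ V Y that add ⇒ V Y that Y that add ⇒ V Y that Y that Y that add ⇒ V Y that Y that Y that Y that add ⇒ dog add add Y that Y that Y that Y that add ⇒ dog add add dog that that Y that Y that Y that add ⇒ dog add add dog that that dog that that Y that Y that add ⇒ dog add add dog that that dog that that dog that that Y that add ⇒ dog add add dog that that dog that that dog that that dog that that add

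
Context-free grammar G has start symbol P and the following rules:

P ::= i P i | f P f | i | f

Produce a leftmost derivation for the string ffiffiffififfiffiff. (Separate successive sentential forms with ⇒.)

P ⇒ fPf ⇒ ffPff ⇒ ffiPiff ⇒ ffifPfiff ⇒ ffiffPffiff ⇒ ffiffiPiffiff ⇒ ffiffifPfiffiff ⇒ ffiffiffPffiffiff ⇒ ffiffiffiPiffiffiff ⇒ ffiffiffififfiffiff

P ⇒ fPf   [P ::= f P f]
fPf ⇒ ffPff   [P ::= f P f]
ffPff ⇒ ffiPiff   [P ::= i P i]
ffiPiff ⇒ ffifPfiff   [P ::= f P f]
ffifPfiff ⇒ ffiffPffiff   [P ::= f P f]
ffiffPffiff ⇒ ffiffiPiffiff   [P ::= i P i]
ffiffiPiffiff ⇒ ffiffifPfiffiff   [P ::= f P f]
ffiffifPfiffiff ⇒ ffiffiffPffiffiff   [P ::= f P f]
ffiffiffPffiffiff ⇒ ffiffiffiPiffiffiff   [P ::= i P i]
ffiffiffiPiffiffiff ⇒ ffiffiffififfiffiff   [P ::= f]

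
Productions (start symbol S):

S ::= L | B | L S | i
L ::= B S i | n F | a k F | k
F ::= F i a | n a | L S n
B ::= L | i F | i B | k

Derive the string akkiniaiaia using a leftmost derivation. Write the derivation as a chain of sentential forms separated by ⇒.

S ⇒ B ⇒ L ⇒ akF ⇒ akFia ⇒ akFiaia ⇒ akFiaiaia ⇒ akLSniaiaia ⇒ akkSniaiaia ⇒ akkiniaiaia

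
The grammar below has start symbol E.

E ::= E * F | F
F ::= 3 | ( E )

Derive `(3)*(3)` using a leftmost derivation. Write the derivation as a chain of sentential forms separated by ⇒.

E ⇒ E*F   [E ::= E * F]
E*F ⇒ F*F   [E ::= F]
F*F ⇒ (E)*F   [F ::= ( E )]
(E)*F ⇒ (F)*F   [E ::= F]
(F)*F ⇒ (3)*F   [F ::= 3]
(3)*F ⇒ (3)*(E)   [F ::= ( E )]
(3)*(E) ⇒ (3)*(F)   [E ::= F]
(3)*(F) ⇒ (3)*(3)   [F ::= 3]

E ⇒ E*F ⇒ F*F ⇒ (E)*F ⇒ (F)*F ⇒ (3)*F ⇒ (3)*(E) ⇒ (3)*(F) ⇒ (3)*(3)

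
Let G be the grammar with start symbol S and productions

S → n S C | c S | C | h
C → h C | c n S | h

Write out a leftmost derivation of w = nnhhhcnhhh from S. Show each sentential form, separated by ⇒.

S ⇒ nSC ⇒ nnSCC ⇒ nnCCC ⇒ nnhCCC ⇒ nnhhCCC ⇒ nnhhhCCC ⇒ nnhhhcnSCC ⇒ nnhhhcnhCC ⇒ nnhhhcnhhC ⇒ nnhhhcnhhh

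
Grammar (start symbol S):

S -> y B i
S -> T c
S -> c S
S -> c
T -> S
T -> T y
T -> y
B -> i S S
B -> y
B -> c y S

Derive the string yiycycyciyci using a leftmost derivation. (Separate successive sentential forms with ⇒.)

S ⇒ yBi ⇒ yiSSi ⇒ yiyBiSi ⇒ yiycySiSi ⇒ yiycycSiSi ⇒ yiycycTciSi ⇒ yiycycyciSi ⇒ yiycycyciTci ⇒ yiycycyciyci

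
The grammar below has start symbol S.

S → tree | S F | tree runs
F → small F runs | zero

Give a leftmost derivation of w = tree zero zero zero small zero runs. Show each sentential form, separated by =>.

S => S F => S F F => S F F F => S F F F F => tree F F F F => tree zero F F F => tree zero zero F F => tree zero zero zero F => tree zero zero zero small F runs => tree zero zero zero small zero runs

S => S F   [S → S F]
S F => S F F   [S → S F]
S F F => S F F F   [S → S F]
S F F F => S F F F F   [S → S F]
S F F F F => tree F F F F   [S → tree]
tree F F F F => tree zero F F F   [F → zero]
tree zero F F F => tree zero zero F F   [F → zero]
tree zero zero F F => tree zero zero zero F   [F → zero]
tree zero zero zero F => tree zero zero zero small F runs   [F → small F runs]
tree zero zero zero small F runs => tree zero zero zero small zero runs   [F → zero]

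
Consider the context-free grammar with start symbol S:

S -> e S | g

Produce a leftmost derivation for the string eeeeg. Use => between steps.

S => eS => eeS => eeeS => eeeeS => eeeeg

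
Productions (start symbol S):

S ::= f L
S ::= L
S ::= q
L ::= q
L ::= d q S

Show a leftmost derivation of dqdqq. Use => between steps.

S=>L=>dqS=>dqL=>dqdqS=>dqdqq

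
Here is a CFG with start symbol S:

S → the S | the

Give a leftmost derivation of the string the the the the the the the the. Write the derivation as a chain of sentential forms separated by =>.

S => the S => the the S => the the the S => the the the the S => the the the the the S => the the the the the the S => the the the the the the the S => the the the the the the the the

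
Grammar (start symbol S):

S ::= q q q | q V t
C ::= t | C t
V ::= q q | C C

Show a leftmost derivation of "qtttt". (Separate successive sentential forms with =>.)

S=>qVt=>qCCt=>qCtCt=>qttCt=>qtttt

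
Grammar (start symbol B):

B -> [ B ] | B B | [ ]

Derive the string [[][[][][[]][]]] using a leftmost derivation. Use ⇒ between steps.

B ⇒ [B] ⇒ [BB] ⇒ [[]B] ⇒ [[][B]] ⇒ [[][BB]] ⇒ [[][BBB]] ⇒ [[][BBBB]] ⇒ [[][[]BBB]] ⇒ [[][[][]BB]] ⇒ [[][[][][B]B]] ⇒ [[][[][][[]]B]] ⇒ [[][[][][[]][]]]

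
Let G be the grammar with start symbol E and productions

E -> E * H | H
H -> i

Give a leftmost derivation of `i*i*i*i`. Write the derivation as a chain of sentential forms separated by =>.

E => E*H => E*H*H => E*H*H*H => H*H*H*H => i*H*H*H => i*i*H*H => i*i*i*H => i*i*i*i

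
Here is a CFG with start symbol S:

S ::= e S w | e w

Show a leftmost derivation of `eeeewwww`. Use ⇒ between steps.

S ⇒ eSw ⇒ eeSww ⇒ eeeSwww ⇒ eeeewwww

S ⇒ eSw   [S ::= e S w]
eSw ⇒ eeSww   [S ::= e S w]
eeSww ⇒ eeeSwww   [S ::= e S w]
eeeSwww ⇒ eeeewwww   [S ::= e w]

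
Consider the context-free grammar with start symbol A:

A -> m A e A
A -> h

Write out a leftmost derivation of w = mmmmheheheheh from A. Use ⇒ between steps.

A ⇒ mAeA   [A -> m A e A]
mAeA ⇒ mmAeAeA   [A -> m A e A]
mmAeAeA ⇒ mmmAeAeAeA   [A -> m A e A]
mmmAeAeAeA ⇒ mmmmAeAeAeAeA   [A -> m A e A]
mmmmAeAeAeAeA ⇒ mmmmheAeAeAeA   [A -> h]
mmmmheAeAeAeA ⇒ mmmmheheAeAeA   [A -> h]
mmmmheheAeAeA ⇒ mmmmheheheAeA   [A -> h]
mmmmheheheAeA ⇒ mmmmheheheheA   [A -> h]
mmmmheheheheA ⇒ mmmmheheheheh   [A -> h]

A⇒mAeA⇒mmAeAeA⇒mmmAeAeAeA⇒mmmmAeAeAeAeA⇒mmmmheAeAeAeA⇒mmmmheheAeAeA⇒mmmmheheheAeA⇒mmmmheheheheA⇒mmmmheheheheh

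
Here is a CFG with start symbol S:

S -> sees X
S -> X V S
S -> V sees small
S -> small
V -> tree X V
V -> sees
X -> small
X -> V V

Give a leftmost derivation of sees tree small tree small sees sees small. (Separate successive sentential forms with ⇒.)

S ⇒ X V S ⇒ V V V S ⇒ sees V V S ⇒ sees tree X V V S ⇒ sees tree small V V S ⇒ sees tree small tree X V V S ⇒ sees tree small tree small V V S ⇒ sees tree small tree small sees V S ⇒ sees tree small tree small sees sees S ⇒ sees tree small tree small sees sees small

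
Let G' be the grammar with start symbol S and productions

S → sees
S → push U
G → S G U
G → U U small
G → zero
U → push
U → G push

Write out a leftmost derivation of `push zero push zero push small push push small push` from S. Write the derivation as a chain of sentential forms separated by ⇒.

S ⇒ push U ⇒ push G push ⇒ push U U small push ⇒ push G push U small push ⇒ push U U small push U small push ⇒ push G push U small push U small push ⇒ push zero push U small push U small push ⇒ push zero push G push small push U small push ⇒ push zero push zero push small push U small push ⇒ push zero push zero push small push push small push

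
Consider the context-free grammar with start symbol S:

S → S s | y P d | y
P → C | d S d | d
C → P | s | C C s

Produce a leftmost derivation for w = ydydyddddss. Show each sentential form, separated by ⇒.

S⇒Ss⇒Sss⇒yPdss⇒ydSddss⇒ydyPdddss⇒ydydSddddss⇒ydydyddddss

S ⇒ Ss   [S → S s]
Ss ⇒ Sss   [S → S s]
Sss ⇒ yPdss   [S → y P d]
yPdss ⇒ ydSddss   [P → d S d]
ydSddss ⇒ ydyPdddss   [S → y P d]
ydyPdddss ⇒ ydydSddddss   [P → d S d]
ydydSddddss ⇒ ydydyddddss   [S → y]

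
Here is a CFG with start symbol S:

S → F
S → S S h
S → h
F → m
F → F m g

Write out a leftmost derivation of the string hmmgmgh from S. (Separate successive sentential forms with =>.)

S => SSh   [S → S S h]
SSh => hSh   [S → h]
hSh => hFh   [S → F]
hFh => hFmgh   [F → F m g]
hFmgh => hFmgmgh   [F → F m g]
hFmgmgh => hmmgmgh   [F → m]

S=>SSh=>hSh=>hFh=>hFmgh=>hFmgmgh=>hmmgmgh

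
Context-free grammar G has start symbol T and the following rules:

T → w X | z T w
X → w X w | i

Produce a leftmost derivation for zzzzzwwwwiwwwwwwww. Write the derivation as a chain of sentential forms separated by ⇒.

T⇒zTw⇒zzTww⇒zzzTwww⇒zzzzTwwww⇒zzzzzTwwwww⇒zzzzzwXwwwww⇒zzzzzwwXwwwwww⇒zzzzzwwwXwwwwwww⇒zzzzzwwwwXwwwwwwww⇒zzzzzwwwwiwwwwwwww

T ⇒ zTw   [T → z T w]
zTw ⇒ zzTww   [T → z T w]
zzTww ⇒ zzzTwww   [T → z T w]
zzzTwww ⇒ zzzzTwwww   [T → z T w]
zzzzTwwww ⇒ zzzzzTwwwww   [T → z T w]
zzzzzTwwwww ⇒ zzzzzwXwwwww   [T → w X]
zzzzzwXwwwww ⇒ zzzzzwwXwwwwww   [X → w X w]
zzzzzwwXwwwwww ⇒ zzzzzwwwXwwwwwww   [X → w X w]
zzzzzwwwXwwwwwww ⇒ zzzzzwwwwXwwwwwwww   [X → w X w]
zzzzzwwwwXwwwwwwww ⇒ zzzzzwwwwiwwwwwwww   [X → i]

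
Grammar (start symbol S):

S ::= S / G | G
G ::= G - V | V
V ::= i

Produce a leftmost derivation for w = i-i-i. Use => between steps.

S => G   [S ::= G]
G => G-V   [G ::= G - V]
G-V => G-V-V   [G ::= G - V]
G-V-V => V-V-V   [G ::= V]
V-V-V => i-V-V   [V ::= i]
i-V-V => i-i-V   [V ::= i]
i-i-V => i-i-i   [V ::= i]

S => G => G-V => G-V-V => V-V-V => i-V-V => i-i-V => i-i-i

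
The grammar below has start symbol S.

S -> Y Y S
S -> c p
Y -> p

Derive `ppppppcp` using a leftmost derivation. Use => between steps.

S=>YYS=>pYS=>ppS=>ppYYS=>pppYS=>ppppS=>ppppYYS=>pppppYS=>ppppppS=>ppppppcp

S => YYS   [S -> Y Y S]
YYS => pYS   [Y -> p]
pYS => ppS   [Y -> p]
ppS => ppYYS   [S -> Y Y S]
ppYYS => pppYS   [Y -> p]
pppYS => ppppS   [Y -> p]
ppppS => ppppYYS   [S -> Y Y S]
ppppYYS => pppppYS   [Y -> p]
pppppYS => ppppppS   [Y -> p]
ppppppS => ppppppcp   [S -> c p]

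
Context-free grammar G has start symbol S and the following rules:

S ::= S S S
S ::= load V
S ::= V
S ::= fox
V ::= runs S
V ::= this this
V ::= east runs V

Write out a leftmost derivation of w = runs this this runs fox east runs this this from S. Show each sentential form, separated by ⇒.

S ⇒ S S S ⇒ V S S ⇒ runs S S S ⇒ runs V S S ⇒ runs this this S S ⇒ runs this this V S ⇒ runs this this runs S S ⇒ runs this this runs fox S ⇒ runs this this runs fox V ⇒ runs this this runs fox east runs V ⇒ runs this this runs fox east runs this this

S ⇒ S S S   [S ::= S S S]
S S S ⇒ V S S   [S ::= V]
V S S ⇒ runs S S S   [V ::= runs S]
runs S S S ⇒ runs V S S   [S ::= V]
runs V S S ⇒ runs this this S S   [V ::= this this]
runs this this S S ⇒ runs this this V S   [S ::= V]
runs this this V S ⇒ runs this this runs S S   [V ::= runs S]
runs this this runs S S ⇒ runs this this runs fox S   [S ::= fox]
runs this this runs fox S ⇒ runs this this runs fox V   [S ::= V]
runs this this runs fox V ⇒ runs this this runs fox east runs V   [V ::= east runs V]
runs this this runs fox east runs V ⇒ runs this this runs fox east runs this this   [V ::= this this]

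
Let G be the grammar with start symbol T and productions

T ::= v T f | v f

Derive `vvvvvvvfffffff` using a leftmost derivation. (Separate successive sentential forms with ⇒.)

T⇒vTf⇒vvTff⇒vvvTfff⇒vvvvTffff⇒vvvvvTfffff⇒vvvvvvTffffff⇒vvvvvvvfffffff

T ⇒ vTf   [T ::= v T f]
vTf ⇒ vvTff   [T ::= v T f]
vvTff ⇒ vvvTfff   [T ::= v T f]
vvvTfff ⇒ vvvvTffff   [T ::= v T f]
vvvvTffff ⇒ vvvvvTfffff   [T ::= v T f]
vvvvvTfffff ⇒ vvvvvvTffffff   [T ::= v T f]
vvvvvvTffffff ⇒ vvvvvvvfffffff   [T ::= v f]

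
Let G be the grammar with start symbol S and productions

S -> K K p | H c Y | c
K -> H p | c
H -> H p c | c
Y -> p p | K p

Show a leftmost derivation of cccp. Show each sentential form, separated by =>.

S => HcY => ccY => ccKp => cccp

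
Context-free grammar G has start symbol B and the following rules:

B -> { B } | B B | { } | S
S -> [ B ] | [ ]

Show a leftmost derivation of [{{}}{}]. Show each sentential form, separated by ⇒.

B ⇒ S ⇒ [B] ⇒ [BB] ⇒ [{B}B] ⇒ [{{}}B] ⇒ [{{}}{}]

B ⇒ S   [B -> S]
S ⇒ [B]   [S -> [ B ]]
[B] ⇒ [BB]   [B -> B B]
[BB] ⇒ [{B}B]   [B -> { B }]
[{B}B] ⇒ [{{}}B]   [B -> { }]
[{{}}B] ⇒ [{{}}{}]   [B -> { }]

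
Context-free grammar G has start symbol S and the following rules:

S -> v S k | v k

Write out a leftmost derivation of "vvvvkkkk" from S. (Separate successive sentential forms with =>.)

S=>vSk=>vvSkk=>vvvSkkk=>vvvvkkkk

S => vSk   [S -> v S k]
vSk => vvSkk   [S -> v S k]
vvSkk => vvvSkkk   [S -> v S k]
vvvSkkk => vvvvkkkk   [S -> v k]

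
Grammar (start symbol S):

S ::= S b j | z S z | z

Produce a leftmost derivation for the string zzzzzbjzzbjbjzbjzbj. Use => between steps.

S => Sbj => zSzbj => zSbjzbj => zzSzbjzbj => zzSbjzbjzbj => zzSbjbjzbjzbj => zzzSzbjbjzbjzbj => zzzzSzzbjbjzbjzbj => zzzzSbjzzbjbjzbjzbj => zzzzzbjzzbjbjzbjzbj

S => Sbj   [S ::= S b j]
Sbj => zSzbj   [S ::= z S z]
zSzbj => zSbjzbj   [S ::= S b j]
zSbjzbj => zzSzbjzbj   [S ::= z S z]
zzSzbjzbj => zzSbjzbjzbj   [S ::= S b j]
zzSbjzbjzbj => zzSbjbjzbjzbj   [S ::= S b j]
zzSbjbjzbjzbj => zzzSzbjbjzbjzbj   [S ::= z S z]
zzzSzbjbjzbjzbj => zzzzSzzbjbjzbjzbj   [S ::= z S z]
zzzzSzzbjbjzbjzbj => zzzzSbjzzbjbjzbjzbj   [S ::= S b j]
zzzzSbjzzbjbjzbjzbj => zzzzzbjzzbjbjzbjzbj   [S ::= z]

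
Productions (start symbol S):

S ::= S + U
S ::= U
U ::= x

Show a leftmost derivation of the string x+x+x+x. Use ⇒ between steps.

S ⇒ S+U   [S ::= S + U]
S+U ⇒ S+U+U   [S ::= S + U]
S+U+U ⇒ S+U+U+U   [S ::= S + U]
S+U+U+U ⇒ U+U+U+U   [S ::= U]
U+U+U+U ⇒ x+U+U+U   [U ::= x]
x+U+U+U ⇒ x+x+U+U   [U ::= x]
x+x+U+U ⇒ x+x+x+U   [U ::= x]
x+x+x+U ⇒ x+x+x+x   [U ::= x]

S⇒S+U⇒S+U+U⇒S+U+U+U⇒U+U+U+U⇒x+U+U+U⇒x+x+U+U⇒x+x+x+U⇒x+x+x+x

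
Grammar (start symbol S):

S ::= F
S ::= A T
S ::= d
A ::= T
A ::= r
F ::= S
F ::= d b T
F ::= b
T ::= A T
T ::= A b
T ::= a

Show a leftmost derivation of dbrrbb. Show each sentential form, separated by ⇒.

S ⇒ F   [S ::= F]
F ⇒ dbT   [F ::= d b T]
dbT ⇒ dbAT   [T ::= A T]
dbAT ⇒ dbrT   [A ::= r]
dbrT ⇒ dbrAb   [T ::= A b]
dbrAb ⇒ dbrTb   [A ::= T]
dbrTb ⇒ dbrAbb   [T ::= A b]
dbrAbb ⇒ dbrrbb   [A ::= r]

S⇒F⇒dbT⇒dbAT⇒dbrT⇒dbrAb⇒dbrTb⇒dbrAbb⇒dbrrbb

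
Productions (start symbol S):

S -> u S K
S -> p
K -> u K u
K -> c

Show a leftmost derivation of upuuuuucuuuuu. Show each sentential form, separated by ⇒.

S ⇒ uSK ⇒ upK ⇒ upuKu ⇒ upuuKuu ⇒ upuuuKuuu ⇒ upuuuuKuuuu ⇒ upuuuuuKuuuuu ⇒ upuuuuucuuuuu

S ⇒ uSK   [S -> u S K]
uSK ⇒ upK   [S -> p]
upK ⇒ upuKu   [K -> u K u]
upuKu ⇒ upuuKuu   [K -> u K u]
upuuKuu ⇒ upuuuKuuu   [K -> u K u]
upuuuKuuu ⇒ upuuuuKuuuu   [K -> u K u]
upuuuuKuuuu ⇒ upuuuuuKuuuuu   [K -> u K u]
upuuuuuKuuuuu ⇒ upuuuuucuuuuu   [K -> c]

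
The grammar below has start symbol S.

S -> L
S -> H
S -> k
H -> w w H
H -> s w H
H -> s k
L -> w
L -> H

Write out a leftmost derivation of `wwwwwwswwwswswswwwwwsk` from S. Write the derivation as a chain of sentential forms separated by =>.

S => H   [S -> H]
H => wwH   [H -> w w H]
wwH => wwwwH   [H -> w w H]
wwwwH => wwwwwwH   [H -> w w H]
wwwwwwH => wwwwwwswH   [H -> s w H]
wwwwwwswH => wwwwwwswwwH   [H -> w w H]
wwwwwwswwwH => wwwwwwswwwswH   [H -> s w H]
wwwwwwswwwswH => wwwwwwswwwswswH   [H -> s w H]
wwwwwwswwwswswH => wwwwwwswwwswswswH   [H -> s w H]
wwwwwwswwwswswswH => wwwwwwswwwswswswwwH   [H -> w w H]
wwwwwwswwwswswswwwH => wwwwwwswwwswswswwwwwH   [H -> w w H]
wwwwwwswwwswswswwwwwH => wwwwwwswwwswswswwwwwsk   [H -> s k]

S => H => wwH => wwwwH => wwwwwwH => wwwwwwswH => wwwwwwswwwH => wwwwwwswwwswH => wwwwwwswwwswswH => wwwwwwswwwswswswH => wwwwwwswwwswswswwwH => wwwwwwswwwswswswwwwwH => wwwwwwswwwswswswwwwwsk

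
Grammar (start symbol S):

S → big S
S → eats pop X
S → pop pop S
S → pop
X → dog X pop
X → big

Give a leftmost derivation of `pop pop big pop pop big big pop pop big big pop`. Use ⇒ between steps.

S ⇒ pop pop S ⇒ pop pop big S ⇒ pop pop big pop pop S ⇒ pop pop big pop pop big S ⇒ pop pop big pop pop big big S ⇒ pop pop big pop pop big big pop pop S ⇒ pop pop big pop pop big big pop pop big S ⇒ pop pop big pop pop big big pop pop big big S ⇒ pop pop big pop pop big big pop pop big big pop

S ⇒ pop pop S   [S → pop pop S]
pop pop S ⇒ pop pop big S   [S → big S]
pop pop big S ⇒ pop pop big pop pop S   [S → pop pop S]
pop pop big pop pop S ⇒ pop pop big pop pop big S   [S → big S]
pop pop big pop pop big S ⇒ pop pop big pop pop big big S   [S → big S]
pop pop big pop pop big big S ⇒ pop pop big pop pop big big pop pop S   [S → pop pop S]
pop pop big pop pop big big pop pop S ⇒ pop pop big pop pop big big pop pop big S   [S → big S]
pop pop big pop pop big big pop pop big S ⇒ pop pop big pop pop big big pop pop big big S   [S → big S]
pop pop big pop pop big big pop pop big big S ⇒ pop pop big pop pop big big pop pop big big pop   [S → pop]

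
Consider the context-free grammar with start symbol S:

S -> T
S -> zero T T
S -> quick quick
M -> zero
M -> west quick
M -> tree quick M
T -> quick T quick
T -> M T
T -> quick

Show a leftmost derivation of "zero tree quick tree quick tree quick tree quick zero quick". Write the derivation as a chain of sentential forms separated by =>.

S => T => M T => zero T => zero M T => zero tree quick M T => zero tree quick tree quick M T => zero tree quick tree quick tree quick M T => zero tree quick tree quick tree quick tree quick M T => zero tree quick tree quick tree quick tree quick zero T => zero tree quick tree quick tree quick tree quick zero quick

S => T   [S -> T]
T => M T   [T -> M T]
M T => zero T   [M -> zero]
zero T => zero M T   [T -> M T]
zero M T => zero tree quick M T   [M -> tree quick M]
zero tree quick M T => zero tree quick tree quick M T   [M -> tree quick M]
zero tree quick tree quick M T => zero tree quick tree quick tree quick M T   [M -> tree quick M]
zero tree quick tree quick tree quick M T => zero tree quick tree quick tree quick tree quick M T   [M -> tree quick M]
zero tree quick tree quick tree quick tree quick M T => zero tree quick tree quick tree quick tree quick zero T   [M -> zero]
zero tree quick tree quick tree quick tree quick zero T => zero tree quick tree quick tree quick tree quick zero quick   [T -> quick]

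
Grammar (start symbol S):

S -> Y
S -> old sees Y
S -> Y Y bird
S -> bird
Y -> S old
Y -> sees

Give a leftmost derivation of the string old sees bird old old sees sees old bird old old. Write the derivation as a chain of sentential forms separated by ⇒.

S ⇒ old sees Y   [S -> old sees Y]
old sees Y ⇒ old sees S old   [Y -> S old]
old sees S old ⇒ old sees Y old   [S -> Y]
old sees Y old ⇒ old sees S old old   [Y -> S old]
old sees S old old ⇒ old sees Y Y bird old old   [S -> Y Y bird]
old sees Y Y bird old old ⇒ old sees S old Y bird old old   [Y -> S old]
old sees S old Y bird old old ⇒ old sees bird old Y bird old old   [S -> bird]
old sees bird old Y bird old old ⇒ old sees bird old S old bird old old   [Y -> S old]
old sees bird old S old bird old old ⇒ old sees bird old old sees Y old bird old old   [S -> old sees Y]
old sees bird old old sees Y old bird old old ⇒ old sees bird old old sees sees old bird old old   [Y -> sees]

S ⇒ old sees Y ⇒ old sees S old ⇒ old sees Y old ⇒ old sees S old old ⇒ old sees Y Y bird old old ⇒ old sees S old Y bird old old ⇒ old sees bird old Y bird old old ⇒ old sees bird old S old bird old old ⇒ old sees bird old old sees Y old bird old old ⇒ old sees bird old old sees sees old bird old old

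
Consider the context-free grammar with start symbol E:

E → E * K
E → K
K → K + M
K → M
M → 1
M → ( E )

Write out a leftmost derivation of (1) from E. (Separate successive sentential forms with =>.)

E => K => M => (E) => (K) => (M) => (1)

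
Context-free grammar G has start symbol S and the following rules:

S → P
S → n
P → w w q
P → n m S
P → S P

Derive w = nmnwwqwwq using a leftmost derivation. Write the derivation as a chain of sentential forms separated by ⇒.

S ⇒ P ⇒ nmS ⇒ nmP ⇒ nmSP ⇒ nmPP ⇒ nmSPP ⇒ nmnPP ⇒ nmnwwqP ⇒ nmnwwqwwq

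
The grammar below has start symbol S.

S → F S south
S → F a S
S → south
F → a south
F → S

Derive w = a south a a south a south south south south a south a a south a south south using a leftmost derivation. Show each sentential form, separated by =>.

S => F S south   [S → F S south]
F S south => S S south   [F → S]
S S south => F a S S south   [S → F a S]
F a S S south => a south a S S south   [F → a south]
a south a S S south => a south a F S south S south   [S → F S south]
a south a F S south S south => a south a a south S south S south   [F → a south]
a south a a south S south S south => a south a a south F S south south S south   [S → F S south]
a south a a south F S south south S south => a south a a south a south S south south S south   [F → a south]
a south a a south a south S south south S south => a south a a south a south south south south S south   [S → south]
a south a a south a south south south south S south => a south a a south a south south south south F a S south   [S → F a S]
a south a a south a south south south south F a S south => a south a a south a south south south south a south a S south   [F → a south]
a south a a south a south south south south a south a S south => a south a a south a south south south south a south a F a S south   [S → F a S]
a south a a south a south south south south a south a F a S south => a south a a south a south south south south a south a a south a S south   [F → a south]
a south a a south a south south south south a south a a south a S south => a south a a south a south south south south a south a a south a south south   [S → south]

S => F S south => S S south => F a S S south => a south a S S south => a south a F S south S south => a south a a south S south S south => a south a a south F S south south S south => a south a a south a south S south south S south => a south a a south a south south south south S south => a south a a south a south south south south F a S south => a south a a south a south south south south a south a S south => a south a a south a south south south south a south a F a S south => a south a a south a south south south south a south a a south a S south => a south a a south a south south south south a south a a south a south south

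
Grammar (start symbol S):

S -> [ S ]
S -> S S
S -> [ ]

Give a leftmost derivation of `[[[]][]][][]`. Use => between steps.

S => SS   [S -> S S]
SS => SSS   [S -> S S]
SSS => [S]SS   [S -> [ S ]]
[S]SS => [SS]SS   [S -> S S]
[SS]SS => [[S]S]SS   [S -> [ S ]]
[[S]S]SS => [[[]]S]SS   [S -> [ ]]
[[[]]S]SS => [[[]][]]SS   [S -> [ ]]
[[[]][]]SS => [[[]][]][]S   [S -> [ ]]
[[[]][]][]S => [[[]][]][][]   [S -> [ ]]

S => SS => SSS => [S]SS => [SS]SS => [[S]S]SS => [[[]]S]SS => [[[]][]]SS => [[[]][]][]S => [[[]][]][][]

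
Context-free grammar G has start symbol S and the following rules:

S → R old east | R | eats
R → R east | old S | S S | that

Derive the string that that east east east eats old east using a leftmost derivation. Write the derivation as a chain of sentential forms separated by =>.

S => R old east => S S old east => R S old east => R east S old east => R east east S old east => R east east east S old east => S S east east east S old east => R S east east east S old east => that S east east east S old east => that R east east east S old east => that that east east east S old east => that that east east east eats old east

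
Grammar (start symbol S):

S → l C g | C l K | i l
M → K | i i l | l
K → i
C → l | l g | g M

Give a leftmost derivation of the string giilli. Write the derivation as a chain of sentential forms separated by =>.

S => ClK => gMlK => giillK => giilli

S => ClK   [S → C l K]
ClK => gMlK   [C → g M]
gMlK => giillK   [M → i i l]
giillK => giilli   [K → i]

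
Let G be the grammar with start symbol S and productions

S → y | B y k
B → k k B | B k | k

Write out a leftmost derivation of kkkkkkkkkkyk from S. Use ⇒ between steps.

S ⇒ Byk ⇒ kkByk ⇒ kkkkByk ⇒ kkkkBkyk ⇒ kkkkkkBkyk ⇒ kkkkkkkkBkyk ⇒ kkkkkkkkkkyk

S ⇒ Byk   [S → B y k]
Byk ⇒ kkByk   [B → k k B]
kkByk ⇒ kkkkByk   [B → k k B]
kkkkByk ⇒ kkkkBkyk   [B → B k]
kkkkBkyk ⇒ kkkkkkBkyk   [B → k k B]
kkkkkkBkyk ⇒ kkkkkkkkBkyk   [B → k k B]
kkkkkkkkBkyk ⇒ kkkkkkkkkkyk   [B → k]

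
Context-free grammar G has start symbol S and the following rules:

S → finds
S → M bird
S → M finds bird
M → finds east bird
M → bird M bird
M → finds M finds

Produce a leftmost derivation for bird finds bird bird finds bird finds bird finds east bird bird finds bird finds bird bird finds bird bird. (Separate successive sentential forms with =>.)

S => M bird   [S → M bird]
M bird => bird M bird bird   [M → bird M bird]
bird M bird bird => bird finds M finds bird bird   [M → finds M finds]
bird finds M finds bird bird => bird finds bird M bird finds bird bird   [M → bird M bird]
bird finds bird M bird finds bird bird => bird finds bird bird M bird bird finds bird bird   [M → bird M bird]
bird finds bird bird M bird bird finds bird bird => bird finds bird bird finds M finds bird bird finds bird bird   [M → finds M finds]
bird finds bird bird finds M finds bird bird finds bird bird => bird finds bird bird finds bird M bird finds bird bird finds bird bird   [M → bird M bird]
bird finds bird bird finds bird M bird finds bird bird finds bird bird => bird finds bird bird finds bird finds M finds bird finds bird bird finds bird bird   [M → finds M finds]
bird finds bird bird finds bird finds M finds bird finds bird bird finds bird bird => bird finds bird bird finds bird finds bird M bird finds bird finds bird bird finds bird bird   [M → bird M bird]
bird finds bird bird finds bird finds bird M bird finds bird finds bird bird finds bird bird => bird finds bird bird finds bird finds bird finds east bird bird finds bird finds bird bird finds bird bird   [M → finds east bird]

S => M bird => bird M bird bird => bird finds M finds bird bird => bird finds bird M bird finds bird bird => bird finds bird bird M bird bird finds bird bird => bird finds bird bird finds M finds bird bird finds bird bird => bird finds bird bird finds bird M bird finds bird bird finds bird bird => bird finds bird bird finds bird finds M finds bird finds bird bird finds bird bird => bird finds bird bird finds bird finds bird M bird finds bird finds bird bird finds bird bird => bird finds bird bird finds bird finds bird finds east bird bird finds bird finds bird bird finds bird bird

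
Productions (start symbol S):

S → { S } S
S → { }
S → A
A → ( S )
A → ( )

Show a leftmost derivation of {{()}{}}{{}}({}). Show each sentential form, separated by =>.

S => {S}S   [S → { S } S]
{S}S => {{S}S}S   [S → { S } S]
{{S}S}S => {{A}S}S   [S → A]
{{A}S}S => {{()}S}S   [A → ( )]
{{()}S}S => {{()}{}}S   [S → { }]
{{()}{}}S => {{()}{}}{S}S   [S → { S } S]
{{()}{}}{S}S => {{()}{}}{{}}S   [S → { }]
{{()}{}}{{}}S => {{()}{}}{{}}A   [S → A]
{{()}{}}{{}}A => {{()}{}}{{}}(S)   [A → ( S )]
{{()}{}}{{}}(S) => {{()}{}}{{}}({})   [S → { }]

S => {S}S => {{S}S}S => {{A}S}S => {{()}S}S => {{()}{}}S => {{()}{}}{S}S => {{()}{}}{{}}S => {{()}{}}{{}}A => {{()}{}}{{}}(S) => {{()}{}}{{}}({})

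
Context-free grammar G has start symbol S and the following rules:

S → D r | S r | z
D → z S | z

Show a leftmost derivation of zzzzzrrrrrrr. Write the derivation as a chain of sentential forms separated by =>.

S => Sr   [S → S r]
Sr => Srr   [S → S r]
Srr => Drrr   [S → D r]
Drrr => zSrrr   [D → z S]
zSrrr => zDrrrr   [S → D r]
zDrrrr => zzSrrrr   [D → z S]
zzSrrrr => zzSrrrrr   [S → S r]
zzSrrrrr => zzDrrrrrr   [S → D r]
zzDrrrrrr => zzzSrrrrrr   [D → z S]
zzzSrrrrrr => zzzDrrrrrrr   [S → D r]
zzzDrrrrrrr => zzzzSrrrrrrr   [D → z S]
zzzzSrrrrrrr => zzzzzrrrrrrr   [S → z]

S => Sr => Srr => Drrr => zSrrr => zDrrrr => zzSrrrr => zzSrrrrr => zzDrrrrrr => zzzSrrrrrr => zzzDrrrrrrr => zzzzSrrrrrrr => zzzzzrrrrrrr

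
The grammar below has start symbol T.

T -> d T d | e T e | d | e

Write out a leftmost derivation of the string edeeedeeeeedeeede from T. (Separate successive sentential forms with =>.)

T => eTe => edTde => edeTede => edeeTeede => edeeeTeeede => edeeedTdeeede => edeeedeTedeeede => edeeedeeTeedeeede => edeeedeeeeedeeede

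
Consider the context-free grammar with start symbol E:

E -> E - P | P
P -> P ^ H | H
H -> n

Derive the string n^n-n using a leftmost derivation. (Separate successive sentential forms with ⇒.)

E ⇒ E-P ⇒ P-P ⇒ P^H-P ⇒ H^H-P ⇒ n^H-P ⇒ n^n-P ⇒ n^n-H ⇒ n^n-n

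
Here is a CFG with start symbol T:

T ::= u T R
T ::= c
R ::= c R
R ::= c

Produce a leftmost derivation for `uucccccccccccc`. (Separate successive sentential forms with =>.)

T => uTR => uuTRR => uucRR => uuccRR => uucccRR => uuccccRR => uucccccRR => uuccccccRR => uucccccccRR => uuccccccccRR => uucccccccccRR => uuccccccccccRR => uucccccccccccR => uucccccccccccc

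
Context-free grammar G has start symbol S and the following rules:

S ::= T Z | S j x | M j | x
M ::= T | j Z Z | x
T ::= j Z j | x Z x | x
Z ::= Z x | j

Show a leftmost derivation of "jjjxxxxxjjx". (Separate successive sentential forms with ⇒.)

S ⇒ Sjx   [S ::= S j x]
Sjx ⇒ Mjjx   [S ::= M j]
Mjjx ⇒ jZZjjx   [M ::= j Z Z]
jZZjjx ⇒ jjZjjx   [Z ::= j]
jjZjjx ⇒ jjZxjjx   [Z ::= Z x]
jjZxjjx ⇒ jjZxxjjx   [Z ::= Z x]
jjZxxjjx ⇒ jjZxxxjjx   [Z ::= Z x]
jjZxxxjjx ⇒ jjZxxxxjjx   [Z ::= Z x]
jjZxxxxjjx ⇒ jjZxxxxxjjx   [Z ::= Z x]
jjZxxxxxjjx ⇒ jjjxxxxxjjx   [Z ::= j]

S ⇒ Sjx ⇒ Mjjx ⇒ jZZjjx ⇒ jjZjjx ⇒ jjZxjjx ⇒ jjZxxjjx ⇒ jjZxxxjjx ⇒ jjZxxxxjjx ⇒ jjZxxxxxjjx ⇒ jjjxxxxxjjx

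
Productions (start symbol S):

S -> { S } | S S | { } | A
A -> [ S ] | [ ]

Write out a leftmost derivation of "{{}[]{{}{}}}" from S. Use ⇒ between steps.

S ⇒ {S} ⇒ {SS} ⇒ {SSS} ⇒ {{}SS} ⇒ {{}AS} ⇒ {{}[]S} ⇒ {{}[]{S}} ⇒ {{}[]{SS}} ⇒ {{}[]{{}S}} ⇒ {{}[]{{}{}}}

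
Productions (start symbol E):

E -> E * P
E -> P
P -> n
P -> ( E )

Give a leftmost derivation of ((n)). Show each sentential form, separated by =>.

E => P => (E) => (P) => ((E)) => ((P)) => ((n))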